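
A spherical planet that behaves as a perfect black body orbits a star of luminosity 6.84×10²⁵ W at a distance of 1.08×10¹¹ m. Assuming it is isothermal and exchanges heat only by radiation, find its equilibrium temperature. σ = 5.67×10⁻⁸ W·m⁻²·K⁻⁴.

First find the stellar flux at distance d: S = L/(4πd²) = 6.84×10²⁵/(4π·(1.08×10¹¹)²) = 466.7 W/m².
For an isothermal sphere, absorbed (1−a)S·πr² = emitted σ·4πr²·T⁴, so T⁴ = (1−a)S/(4σ).
T⁴ = 1.00·466.7/(4·5.67×10⁻⁸) = 2.058×10⁹ K⁴.

T ≈ 213 K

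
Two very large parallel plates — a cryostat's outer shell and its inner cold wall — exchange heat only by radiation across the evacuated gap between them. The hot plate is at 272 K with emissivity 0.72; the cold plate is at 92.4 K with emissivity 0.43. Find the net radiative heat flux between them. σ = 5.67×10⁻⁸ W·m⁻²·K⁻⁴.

For two infinite grey parallel plates, q = σ(T₁⁴ − T₂⁴)/(1/ε₁ + 1/ε₂ − 1).
T₁⁴ − T₂⁴ = 5.474×10⁹ − 7.289×10⁷ = 5.401×10⁹ K⁴.
1/ε₁ + 1/ε₂ − 1 = 1.389 + 2.326 − 1 = 2.714.
q = 5.67×10⁻⁸ × 5.401×10⁹ / 2.714.

q ≈ 113 W/m²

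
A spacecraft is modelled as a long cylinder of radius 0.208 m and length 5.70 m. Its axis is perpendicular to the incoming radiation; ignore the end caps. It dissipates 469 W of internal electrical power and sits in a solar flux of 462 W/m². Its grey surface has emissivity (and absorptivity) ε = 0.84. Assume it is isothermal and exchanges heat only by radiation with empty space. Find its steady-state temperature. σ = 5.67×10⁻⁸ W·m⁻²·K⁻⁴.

T ≈ 250 K

At steady state, absorbed solar power + internal power = radiated power.
Absorbed: α·S·A_cross = 0.84·462·2.371 = 920.2 W (cross-section 2rL).
Total input = 920.2 + 469 = 1389 W.
Radiated: εσ·A_surf·T⁴ with A_surf = 2πrL = 7.449 m².
T⁴ = 1389/(0.84·5.67×10⁻⁸·7.449) = 3.916×10⁹ K⁴.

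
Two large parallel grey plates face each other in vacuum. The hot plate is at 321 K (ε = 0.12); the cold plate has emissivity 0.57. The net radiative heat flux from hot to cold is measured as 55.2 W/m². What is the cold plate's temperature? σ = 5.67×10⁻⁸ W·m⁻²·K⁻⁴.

q = σ(T₁⁴ − T₂⁴)/(1/ε₁ + 1/ε₂ − 1); denominator = 9.088.
T₂⁴ = T₁⁴ − q·(1/ε₁+1/ε₂−1)/σ = 1.062×10¹⁰ − 55.2·9.088/5.67×10⁻⁸
    = 1.770×10⁹ K⁴.

T₂ ≈ 205 K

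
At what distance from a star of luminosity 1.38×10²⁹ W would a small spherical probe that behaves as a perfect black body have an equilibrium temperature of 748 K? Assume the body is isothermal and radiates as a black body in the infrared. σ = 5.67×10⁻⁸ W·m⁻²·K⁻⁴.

For an isothermal black-emitting sphere, (1−a)S·πr² = σ·4πr²·T⁴ ⇒ S = 4σT⁴/(1−a).
S = 4·5.67×10⁻⁸·(748)⁴/1.00 = 71000 W/m².
Flux falls as S = L/(4πd²), so d = √(L/(4πS)) = √(1.38×10²⁹/(4π·71000)).

d ≈ 3.93×10¹¹ m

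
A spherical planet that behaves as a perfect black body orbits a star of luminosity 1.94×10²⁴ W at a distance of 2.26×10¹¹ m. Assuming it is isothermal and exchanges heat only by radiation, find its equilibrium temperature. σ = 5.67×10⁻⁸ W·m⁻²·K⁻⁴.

First find the stellar flux at distance d: S = L/(4πd²) = 1.94×10²⁴/(4π·(2.26×10¹¹)²) = 3.023 W/m².
For an isothermal sphere, absorbed (1−a)S·πr² = emitted σ·4πr²·T⁴, so T⁴ = (1−a)S/(4σ).
T⁴ = 1.00·3.023/(4·5.67×10⁻⁸) = 1.333×10⁷ K⁴.

T ≈ 60.4 K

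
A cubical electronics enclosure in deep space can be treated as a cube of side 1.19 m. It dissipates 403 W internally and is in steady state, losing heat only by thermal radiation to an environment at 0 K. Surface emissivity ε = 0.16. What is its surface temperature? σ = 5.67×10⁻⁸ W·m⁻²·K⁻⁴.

T ≈ 269 K

Steady state: internal power = radiated power, P = εσA T⁴.
Radiating area A = 6L² = 8.497 m².
T⁴ = P/(εσA) = 403/(0.16·5.67×10⁻⁸·8.497) = 5.228×10⁹ K⁴.
T = (5.228×10⁹)^(1/4).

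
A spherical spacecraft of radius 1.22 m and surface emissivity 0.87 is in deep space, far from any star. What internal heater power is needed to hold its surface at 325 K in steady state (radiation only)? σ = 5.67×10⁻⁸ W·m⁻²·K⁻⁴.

P = εσ·4πr²·T⁴.
4πr² = 18.70 m²; T⁴ = 1.116×10¹⁰ K⁴.
P = 0.87·5.67×10⁻⁸·18.70·1.116×10¹⁰.

P ≈ 10300 W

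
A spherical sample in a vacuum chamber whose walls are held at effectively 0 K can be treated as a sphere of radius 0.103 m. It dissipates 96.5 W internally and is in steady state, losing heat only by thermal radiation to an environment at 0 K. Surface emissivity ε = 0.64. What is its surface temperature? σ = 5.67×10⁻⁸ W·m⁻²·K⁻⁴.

T ≈ 376 K

Steady state: internal power = radiated power, P = εσA T⁴.
Radiating area A = 4πr² = 0.1333 m².
T⁴ = P/(εσA) = 96.5/(0.64·5.67×10⁻⁸·0.1333) = 1.995×10¹⁰ K⁴.
T = (1.995×10¹⁰)^(1/4).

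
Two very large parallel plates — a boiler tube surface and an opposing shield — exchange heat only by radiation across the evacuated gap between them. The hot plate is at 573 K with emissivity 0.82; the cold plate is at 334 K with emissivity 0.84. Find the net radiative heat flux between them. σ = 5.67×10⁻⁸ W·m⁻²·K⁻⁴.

q ≈ 3830 W/m²

For two infinite grey parallel plates, q = σ(T₁⁴ − T₂⁴)/(1/ε₁ + 1/ε₂ − 1).
T₁⁴ − T₂⁴ = 1.078×10¹¹ − 1.244×10¹⁰ = 9.536×10¹⁰ K⁴.
1/ε₁ + 1/ε₂ − 1 = 1.220 + 1.190 − 1 = 1.410.
q = 5.67×10⁻⁸ × 9.536×10¹⁰ / 1.410.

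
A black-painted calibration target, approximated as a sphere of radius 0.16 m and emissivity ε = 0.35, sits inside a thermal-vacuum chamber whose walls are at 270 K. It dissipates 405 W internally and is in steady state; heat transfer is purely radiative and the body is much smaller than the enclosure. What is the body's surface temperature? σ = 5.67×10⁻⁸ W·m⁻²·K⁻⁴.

For a small grey body in a large enclosure, net radiated power = εσA(T⁴ − T_w⁴).
Steady state: P = εσA(T⁴ − T_w⁴) with A = 4πr² = 0.3217 m².
T⁴ = P/(εσA) + T_w⁴ = 405/(0.35·5.67×10⁻⁸·0.3217) + (270)⁴
    = 6.344×10¹⁰ + 5.314×10⁹ = 6.875×10¹⁰ K⁴.

T ≈ 512 K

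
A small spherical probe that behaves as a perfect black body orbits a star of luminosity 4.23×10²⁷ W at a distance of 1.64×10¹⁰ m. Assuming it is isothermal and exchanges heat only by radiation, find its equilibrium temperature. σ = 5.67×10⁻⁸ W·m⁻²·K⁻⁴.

First find the stellar flux at distance d: S = L/(4πd²) = 4.23×10²⁷/(4π·(1.64×10¹⁰)²) = 1.252×10⁶ W/m².
For an isothermal sphere, absorbed (1−a)S·πr² = emitted σ·4πr²·T⁴, so T⁴ = (1−a)S/(4σ).
T⁴ = 1.00·1.252×10⁶/(4·5.67×10⁻⁸) = 5.518×10¹² K⁴.

T ≈ 1530 K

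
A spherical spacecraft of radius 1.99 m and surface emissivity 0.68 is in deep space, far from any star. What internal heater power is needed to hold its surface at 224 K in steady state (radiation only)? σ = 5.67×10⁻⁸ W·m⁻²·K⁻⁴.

P = εσ·4πr²·T⁴.
4πr² = 49.76 m²; T⁴ = 2.518×10⁹ K⁴.
P = 0.68·5.67×10⁻⁸·49.76·2.518×10⁹.

P ≈ 4830 W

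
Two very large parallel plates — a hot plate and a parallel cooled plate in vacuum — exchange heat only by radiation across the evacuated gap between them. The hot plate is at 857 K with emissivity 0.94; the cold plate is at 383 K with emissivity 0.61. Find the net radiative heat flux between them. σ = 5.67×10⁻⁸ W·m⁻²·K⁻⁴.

For two infinite grey parallel plates, q = σ(T₁⁴ − T₂⁴)/(1/ε₁ + 1/ε₂ − 1).
T₁⁴ − T₂⁴ = 5.394×10¹¹ − 2.152×10¹⁰ = 5.179×10¹¹ K⁴.
1/ε₁ + 1/ε₂ − 1 = 1.064 + 1.639 − 1 = 1.703.
q = 5.67×10⁻⁸ × 5.179×10¹¹ / 1.703.

q ≈ 17200 W/m²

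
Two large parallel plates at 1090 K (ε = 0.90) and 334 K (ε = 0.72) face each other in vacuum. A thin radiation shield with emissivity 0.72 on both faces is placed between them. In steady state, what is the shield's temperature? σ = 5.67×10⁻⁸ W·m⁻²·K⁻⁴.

T_s ≈ 937 K

In steady state the net flux on the hot side equals that on the cold side.
σ(T₁⁴−T_s⁴)/D₁ = σ(T_s⁴−T₂⁴)/D₂, with D₁ = 1/ε₁+1/ε_s−1 = 1.500, D₂ = 1/ε_s+1/ε₂−1 = 1.778.
Solve for T_s⁴: T_s⁴ = (D₂·T₁⁴ + D₁·T₂⁴)/(D₁+D₂) = 7.713×10¹¹ K⁴.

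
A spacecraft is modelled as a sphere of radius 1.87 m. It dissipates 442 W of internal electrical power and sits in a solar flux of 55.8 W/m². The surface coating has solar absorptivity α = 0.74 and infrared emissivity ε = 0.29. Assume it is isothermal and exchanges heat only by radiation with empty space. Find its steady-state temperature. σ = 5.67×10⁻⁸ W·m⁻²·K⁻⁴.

T ≈ 188 K

At steady state, absorbed solar power + internal power = radiated power.
Absorbed: α·S·A_cross = 0.74·55.8·10.99 = 453.6 W (cross-section πr²).
Total input = 453.6 + 442 = 895.6 W.
Radiated: εσ·A_surf·T⁴ with A_surf = 4πr² = 43.94 m².
T⁴ = 895.6/(0.29·5.67×10⁻⁸·43.94) = 1.240×10⁹ K⁴.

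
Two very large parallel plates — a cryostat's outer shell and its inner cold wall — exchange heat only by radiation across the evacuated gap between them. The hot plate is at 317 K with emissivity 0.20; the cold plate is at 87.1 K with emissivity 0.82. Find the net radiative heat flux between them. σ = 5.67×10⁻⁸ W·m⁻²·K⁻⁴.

q ≈ 109 W/m²

For two infinite grey parallel plates, q = σ(T₁⁴ − T₂⁴)/(1/ε₁ + 1/ε₂ − 1).
T₁⁴ − T₂⁴ = 1.010×10¹⁰ − 5.755×10⁷ = 1.004×10¹⁰ K⁴.
1/ε₁ + 1/ε₂ − 1 = 5.000 + 1.220 − 1 = 5.220.
q = 5.67×10⁻⁸ × 1.004×10¹⁰ / 5.220.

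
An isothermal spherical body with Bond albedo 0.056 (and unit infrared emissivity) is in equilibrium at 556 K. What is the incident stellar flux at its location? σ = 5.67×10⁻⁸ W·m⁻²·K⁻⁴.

(1−a)S·πr² = σ·4πr²·T⁴ ⇒ S = 4σT⁴/(1−a).
S = 4·5.67×10⁻⁸·9.557×10¹⁰/0.944.

S ≈ 23000 W/m²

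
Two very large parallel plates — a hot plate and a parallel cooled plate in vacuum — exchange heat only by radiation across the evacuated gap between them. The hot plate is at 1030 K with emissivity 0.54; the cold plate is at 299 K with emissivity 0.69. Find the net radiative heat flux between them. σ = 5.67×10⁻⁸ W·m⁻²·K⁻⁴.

For two infinite grey parallel plates, q = σ(T₁⁴ − T₂⁴)/(1/ε₁ + 1/ε₂ − 1).
T₁⁴ − T₂⁴ = 1.126×10¹² − 7.993×10⁹ = 1.118×10¹² K⁴.
1/ε₁ + 1/ε₂ − 1 = 1.852 + 1.449 − 1 = 2.301.
q = 5.67×10⁻⁸ × 1.118×10¹² / 2.301.

q ≈ 27500 W/m²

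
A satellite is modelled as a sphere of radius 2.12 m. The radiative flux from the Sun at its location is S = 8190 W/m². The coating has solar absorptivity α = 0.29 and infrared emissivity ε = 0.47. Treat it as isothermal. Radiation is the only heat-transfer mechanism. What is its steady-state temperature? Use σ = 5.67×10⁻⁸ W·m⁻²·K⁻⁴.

At equilibrium, absorbed power = emitted power.
Absorbing cross-section = πr² = 14.12 m²; emitting surface = 4πr² = 56.48 m² (ratio 4).
αS·A_cross = εσ·A_surf·T⁴  ⇒  T⁴ = αS/(ε·4σ).
T⁴ = 0.290·8190/(0.47·4·5.67×10⁻⁸) = 2.228×10¹⁰ K⁴.
T = (2.228×10¹⁰)^(1/4).

T ≈ 386 K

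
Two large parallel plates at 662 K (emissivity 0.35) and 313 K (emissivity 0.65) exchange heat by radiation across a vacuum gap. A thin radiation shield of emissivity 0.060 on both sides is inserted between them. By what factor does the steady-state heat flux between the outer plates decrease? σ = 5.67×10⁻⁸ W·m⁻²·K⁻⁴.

factor ≈ 10.5

Without shield: q₀ = σΔ(T⁴)/(1/ε₁+1/ε₂−1) with denominator 3.396.
With shield the two gaps are in series; the resistances add: (1/ε₁+1/ε_s−1)+(1/ε_s+1/ε₂−1) = 18.52+17.21 = 35.73.
Heat-flux ratio q₀/q = 35.73/3.396.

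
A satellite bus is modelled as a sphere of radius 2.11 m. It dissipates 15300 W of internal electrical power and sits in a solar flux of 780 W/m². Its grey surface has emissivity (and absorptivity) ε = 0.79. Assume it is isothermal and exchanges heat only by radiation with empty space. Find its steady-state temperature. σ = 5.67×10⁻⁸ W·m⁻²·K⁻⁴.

T ≈ 313 K

At steady state, absorbed solar power + internal power = radiated power.
Absorbed: α·S·A_cross = 0.79·780·13.99 = 8619 W (cross-section πr²).
Total input = 8619 + 15300 = 23920 W.
Radiated: εσ·A_surf·T⁴ with A_surf = 4πr² = 55.95 m².
T⁴ = 23920/(0.79·5.67×10⁻⁸·55.95) = 9.544×10⁹ K⁴.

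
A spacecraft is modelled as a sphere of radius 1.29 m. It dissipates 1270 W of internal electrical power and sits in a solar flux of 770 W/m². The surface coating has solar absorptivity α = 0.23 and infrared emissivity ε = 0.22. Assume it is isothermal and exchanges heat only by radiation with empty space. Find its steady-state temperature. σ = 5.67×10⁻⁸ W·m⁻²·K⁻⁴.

T ≈ 303 K

At steady state, absorbed solar power + internal power = radiated power.
Absorbed: α·S·A_cross = 0.23·770·5.228 = 925.9 W (cross-section πr²).
Total input = 925.9 + 1270 = 2196 W.
Radiated: εσ·A_surf·T⁴ with A_surf = 4πr² = 20.91 m².
T⁴ = 2196/(0.22·5.67×10⁻⁸·20.91) = 8.418×10⁹ K⁴.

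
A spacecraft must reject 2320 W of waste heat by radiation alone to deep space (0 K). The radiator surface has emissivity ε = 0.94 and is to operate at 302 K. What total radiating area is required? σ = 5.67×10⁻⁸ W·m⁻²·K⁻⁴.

P = εσA T⁴ ⇒ A = P/(εσT⁴).
T⁴ = 8.318×10⁹ K⁴.
A = 2320/(0.94 × 5.67×10⁻⁸ × 8.318×10⁹).

A ≈ 5.23 m²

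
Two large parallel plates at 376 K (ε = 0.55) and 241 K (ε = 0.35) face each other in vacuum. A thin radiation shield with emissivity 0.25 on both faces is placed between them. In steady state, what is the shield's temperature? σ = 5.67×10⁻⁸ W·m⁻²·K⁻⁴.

T_s ≈ 334 K

In steady state the net flux on the hot side equals that on the cold side.
σ(T₁⁴−T_s⁴)/D₁ = σ(T_s⁴−T₂⁴)/D₂, with D₁ = 1/ε₁+1/ε_s−1 = 4.818, D₂ = 1/ε_s+1/ε₂−1 = 5.857.
Solve for T_s⁴: T_s⁴ = (D₂·T₁⁴ + D₁·T₂⁴)/(D₁+D₂) = 1.249×10¹⁰ K⁴.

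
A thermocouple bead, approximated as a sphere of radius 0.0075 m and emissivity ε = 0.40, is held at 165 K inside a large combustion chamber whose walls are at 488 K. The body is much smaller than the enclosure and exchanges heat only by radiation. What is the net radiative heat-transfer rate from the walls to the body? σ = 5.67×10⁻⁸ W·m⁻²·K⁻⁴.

For a small grey body in a large enclosure: P_net = εσA(T_body⁴ − T_wall⁴).
A = 4πr² = 7.069×10⁻⁴ m²; T_body⁴ − T_wall⁴ = 7.412×10⁸ − 5.671×10¹⁰ = -5.597×10¹⁰ K⁴.
|P_net| = 0.40·5.67×10⁻⁸·7.069×10⁻⁴·5.597×10¹⁰.

P_net ≈ 0.897 W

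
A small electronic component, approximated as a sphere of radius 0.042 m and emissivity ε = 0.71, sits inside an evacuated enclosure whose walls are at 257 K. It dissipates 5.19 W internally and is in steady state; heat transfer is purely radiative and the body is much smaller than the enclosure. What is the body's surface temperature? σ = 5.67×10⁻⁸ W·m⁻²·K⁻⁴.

For a small grey body in a large enclosure, net radiated power = εσA(T⁴ − T_w⁴).
Steady state: P = εσA(T⁴ − T_w⁴) with A = 4πr² = 0.02217 m².
T⁴ = P/(εσA) + T_w⁴ = 5.19/(0.71·5.67×10⁻⁸·0.02217) + (257)⁴
    = 5.816×10⁹ + 4.362×10⁹ = 1.018×10¹⁰ K⁴.

T ≈ 318 K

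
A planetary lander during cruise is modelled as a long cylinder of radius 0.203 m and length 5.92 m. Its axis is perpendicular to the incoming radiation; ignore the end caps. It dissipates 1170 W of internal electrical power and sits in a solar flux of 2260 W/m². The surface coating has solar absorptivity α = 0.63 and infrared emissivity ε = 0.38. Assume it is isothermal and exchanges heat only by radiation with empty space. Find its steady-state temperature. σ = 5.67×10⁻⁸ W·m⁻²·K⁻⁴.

T ≈ 410 K

At steady state, absorbed solar power + internal power = radiated power.
Absorbed: α·S·A_cross = 0.63·2260·2.404 = 3422 W (cross-section 2rL).
Total input = 3422 + 1170 = 4592 W.
Radiated: εσ·A_surf·T⁴ with A_surf = 2πrL = 7.551 m².
T⁴ = 4592/(0.38·5.67×10⁻⁸·7.551) = 2.823×10¹⁰ K⁴.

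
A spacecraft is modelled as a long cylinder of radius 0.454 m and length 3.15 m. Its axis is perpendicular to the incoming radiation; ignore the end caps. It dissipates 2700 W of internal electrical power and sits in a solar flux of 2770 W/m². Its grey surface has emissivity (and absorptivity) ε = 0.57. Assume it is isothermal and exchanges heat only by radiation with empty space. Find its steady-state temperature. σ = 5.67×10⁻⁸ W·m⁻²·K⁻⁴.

At steady state, absorbed solar power + internal power = radiated power.
Absorbed: α·S·A_cross = 0.57·2770·2.860 = 4516 W (cross-section 2rL).
Total input = 4516 + 2700 = 7216 W.
Radiated: εσ·A_surf·T⁴ with A_surf = 2πrL = 8.986 m².
T⁴ = 7216/(0.57·5.67×10⁻⁸·8.986) = 2.485×10¹⁰ K⁴.

T ≈ 397 K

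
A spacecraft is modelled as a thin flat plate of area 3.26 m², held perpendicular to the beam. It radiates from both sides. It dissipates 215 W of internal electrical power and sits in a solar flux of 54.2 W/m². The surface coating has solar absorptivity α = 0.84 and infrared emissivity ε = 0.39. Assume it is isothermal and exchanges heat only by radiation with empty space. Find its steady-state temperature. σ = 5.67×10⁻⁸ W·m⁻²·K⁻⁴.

At steady state, absorbed solar power + internal power = radiated power.
Absorbed: α·S·A_cross = 0.84·54.2·3.260 = 148.4 W (cross-section A).
Total input = 148.4 + 215 = 363.4 W.
Radiated: εσ·A_surf·T⁴ with A_surf = 2A = 6.520 m².
T⁴ = 363.4/(0.39·5.67×10⁻⁸·6.520) = 2.521×10⁹ K⁴.

T ≈ 224 K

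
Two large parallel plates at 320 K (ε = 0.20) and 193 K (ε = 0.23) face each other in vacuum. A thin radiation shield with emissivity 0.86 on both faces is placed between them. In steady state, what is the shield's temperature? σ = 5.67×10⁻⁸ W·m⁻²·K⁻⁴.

In steady state the net flux on the hot side equals that on the cold side.
σ(T₁⁴−T_s⁴)/D₁ = σ(T_s⁴−T₂⁴)/D₂, with D₁ = 1/ε₁+1/ε_s−1 = 5.163, D₂ = 1/ε_s+1/ε₂−1 = 4.511.
Solve for T_s⁴: T_s⁴ = (D₂·T₁⁴ + D₁·T₂⁴)/(D₁+D₂) = 5.630×10⁹ K⁴.

T_s ≈ 274 K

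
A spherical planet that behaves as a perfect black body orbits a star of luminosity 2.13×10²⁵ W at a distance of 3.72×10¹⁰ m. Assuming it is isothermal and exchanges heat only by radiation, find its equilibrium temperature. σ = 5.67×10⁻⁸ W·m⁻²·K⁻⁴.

First find the stellar flux at distance d: S = L/(4πd²) = 2.13×10²⁵/(4π·(3.72×10¹⁰)²) = 1225 W/m².
For an isothermal sphere, absorbed (1−a)S·πr² = emitted σ·4πr²·T⁴, so T⁴ = (1−a)S/(4σ).
T⁴ = 1.00·1225/(4·5.67×10⁻⁸) = 5.401×10⁹ K⁴.

T ≈ 271 K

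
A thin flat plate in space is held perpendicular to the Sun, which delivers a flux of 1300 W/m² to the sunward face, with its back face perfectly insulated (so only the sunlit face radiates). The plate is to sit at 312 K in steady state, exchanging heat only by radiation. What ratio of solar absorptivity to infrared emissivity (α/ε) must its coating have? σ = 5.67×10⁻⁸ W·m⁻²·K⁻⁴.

α/ε ≈ 0.413

Balance: αS·A = εσ·1A·T⁴ ⇒ α/ε = σT⁴/S.
α/ε = 5.67×10⁻⁸·(312)⁴/1300 = 5.67×10⁻⁸·9.476×10⁹/1300.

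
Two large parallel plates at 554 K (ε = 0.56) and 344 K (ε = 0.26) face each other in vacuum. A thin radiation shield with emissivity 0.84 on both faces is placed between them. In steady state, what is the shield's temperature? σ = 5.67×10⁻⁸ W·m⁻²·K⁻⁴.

T_s ≈ 510 K

In steady state the net flux on the hot side equals that on the cold side.
σ(T₁⁴−T_s⁴)/D₁ = σ(T_s⁴−T₂⁴)/D₂, with D₁ = 1/ε₁+1/ε_s−1 = 1.976, D₂ = 1/ε_s+1/ε₂−1 = 4.037.
Solve for T_s⁴: T_s⁴ = (D₂·T₁⁴ + D₁·T₂⁴)/(D₁+D₂) = 6.784×10¹⁰ K⁴.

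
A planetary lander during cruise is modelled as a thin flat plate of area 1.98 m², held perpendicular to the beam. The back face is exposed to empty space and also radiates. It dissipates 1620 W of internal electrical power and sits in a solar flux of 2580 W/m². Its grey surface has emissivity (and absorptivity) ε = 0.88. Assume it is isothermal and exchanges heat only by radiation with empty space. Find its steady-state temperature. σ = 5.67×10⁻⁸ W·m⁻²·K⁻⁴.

T ≈ 419 K

At steady state, absorbed solar power + internal power = radiated power.
Absorbed: α·S·A_cross = 0.88·2580·1.980 = 4495 W (cross-section A).
Total input = 4495 + 1620 = 6115 W.
Radiated: εσ·A_surf·T⁴ with A_surf = 2A = 3.960 m².
T⁴ = 6115/(0.88·5.67×10⁻⁸·3.960) = 3.095×10¹⁰ K⁴.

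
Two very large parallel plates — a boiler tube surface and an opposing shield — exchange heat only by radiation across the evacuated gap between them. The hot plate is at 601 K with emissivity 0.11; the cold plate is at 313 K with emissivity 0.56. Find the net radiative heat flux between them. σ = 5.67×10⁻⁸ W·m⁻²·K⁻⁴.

q ≈ 694 W/m²

For two infinite grey parallel plates, q = σ(T₁⁴ − T₂⁴)/(1/ε₁ + 1/ε₂ − 1).
T₁⁴ − T₂⁴ = 1.305×10¹¹ − 9.598×10⁹ = 1.209×10¹¹ K⁴.
1/ε₁ + 1/ε₂ − 1 = 9.091 + 1.786 − 1 = 9.877.
q = 5.67×10⁻⁸ × 1.209×10¹¹ / 9.877.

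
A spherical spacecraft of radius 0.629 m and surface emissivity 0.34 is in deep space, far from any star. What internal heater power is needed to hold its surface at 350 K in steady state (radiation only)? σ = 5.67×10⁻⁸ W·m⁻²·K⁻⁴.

P ≈ 1440 W

P = εσ·4πr²·T⁴.
4πr² = 4.972 m²; T⁴ = 1.501×10¹⁰ K⁴.
P = 0.34·5.67×10⁻⁸·4.972·1.501×10¹⁰.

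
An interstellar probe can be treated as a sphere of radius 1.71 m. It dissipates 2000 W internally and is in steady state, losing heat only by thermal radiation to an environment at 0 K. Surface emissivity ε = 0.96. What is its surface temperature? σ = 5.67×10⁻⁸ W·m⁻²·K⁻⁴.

T ≈ 178 K

Steady state: internal power = radiated power, P = εσA T⁴.
Radiating area A = 4πr² = 36.75 m².
T⁴ = P/(εσA) = 2000/(0.96·5.67×10⁻⁸·36.75) = 9.999×10⁸ K⁴.
T = (9.999×10⁸)^(1/4).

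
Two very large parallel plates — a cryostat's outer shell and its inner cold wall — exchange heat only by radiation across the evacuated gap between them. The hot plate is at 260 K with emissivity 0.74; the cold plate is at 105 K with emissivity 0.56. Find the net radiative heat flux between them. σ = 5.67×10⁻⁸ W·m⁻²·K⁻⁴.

For two infinite grey parallel plates, q = σ(T₁⁴ − T₂⁴)/(1/ε₁ + 1/ε₂ − 1).
T₁⁴ − T₂⁴ = 4.570×10⁹ − 1.216×10⁸ = 4.448×10⁹ K⁴.
1/ε₁ + 1/ε₂ − 1 = 1.351 + 1.786 − 1 = 2.137.
q = 5.67×10⁻⁸ × 4.448×10⁹ / 2.137.

q ≈ 118 W/m²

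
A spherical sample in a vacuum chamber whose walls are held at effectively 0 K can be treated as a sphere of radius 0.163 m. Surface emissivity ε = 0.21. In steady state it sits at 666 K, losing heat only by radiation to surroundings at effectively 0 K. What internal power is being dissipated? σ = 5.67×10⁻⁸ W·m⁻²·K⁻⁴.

Steady state: P = εσA T⁴.
A = 4πr² = 0.3339 m²; T⁴ = (666)⁴ = 1.967×10¹¹ K⁴.
P = 0.21 × 5.67×10⁻⁸ × 0.3339 × 1.967×10¹¹.

P ≈ 782 W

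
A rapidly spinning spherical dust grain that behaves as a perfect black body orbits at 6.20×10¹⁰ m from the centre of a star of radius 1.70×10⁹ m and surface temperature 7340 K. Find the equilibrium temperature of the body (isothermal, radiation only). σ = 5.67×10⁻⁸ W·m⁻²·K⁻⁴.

T ≈ 859 K

The star's surface emits σT_*⁴; at distance d the flux is S = σT_*⁴(R_*/d)².
S = 5.67×10⁻⁸·(7340)⁴·(1.70×10⁹/6.20×10¹⁰)² = 1.237×10⁵ W/m².
For an isothermal sphere T⁴ = (1−a)S/(4σ) = 5.456×10¹¹ K⁴.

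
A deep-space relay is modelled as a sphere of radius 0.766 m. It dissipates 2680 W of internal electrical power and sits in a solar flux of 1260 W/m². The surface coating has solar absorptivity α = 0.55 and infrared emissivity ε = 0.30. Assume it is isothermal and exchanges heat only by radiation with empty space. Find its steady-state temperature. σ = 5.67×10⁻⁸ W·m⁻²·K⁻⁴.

At steady state, absorbed solar power + internal power = radiated power.
Absorbed: α·S·A_cross = 0.55·1260·1.843 = 1277 W (cross-section πr²).
Total input = 1277 + 2680 = 3957 W.
Radiated: εσ·A_surf·T⁴ with A_surf = 4πr² = 7.373 m².
T⁴ = 3957/(0.30·5.67×10⁻⁸·7.373) = 3.155×10¹⁰ K⁴.

T ≈ 421 K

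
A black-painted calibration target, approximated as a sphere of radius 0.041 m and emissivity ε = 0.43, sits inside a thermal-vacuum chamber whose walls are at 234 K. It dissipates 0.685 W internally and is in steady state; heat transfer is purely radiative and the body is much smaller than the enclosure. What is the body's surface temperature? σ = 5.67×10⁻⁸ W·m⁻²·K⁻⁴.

T ≈ 256 K

For a small grey body in a large enclosure, net radiated power = εσA(T⁴ − T_w⁴).
Steady state: P = εσA(T⁴ − T_w⁴) with A = 4πr² = 0.02112 m².
T⁴ = P/(εσA) + T_w⁴ = 0.685/(0.43·5.67×10⁻⁸·0.02112) + (234)⁴
    = 1.330×10⁹ + 2.998×10⁹ = 4.328×10⁹ K⁴.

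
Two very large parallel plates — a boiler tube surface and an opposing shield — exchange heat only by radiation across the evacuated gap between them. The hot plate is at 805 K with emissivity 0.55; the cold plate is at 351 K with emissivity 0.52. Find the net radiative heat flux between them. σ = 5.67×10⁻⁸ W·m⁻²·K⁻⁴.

q ≈ 8370 W/m²

For two infinite grey parallel plates, q = σ(T₁⁴ − T₂⁴)/(1/ε₁ + 1/ε₂ − 1).
T₁⁴ − T₂⁴ = 4.199×10¹¹ − 1.518×10¹⁰ = 4.048×10¹¹ K⁴.
1/ε₁ + 1/ε₂ − 1 = 1.818 + 1.923 − 1 = 2.741.
q = 5.67×10⁻⁸ × 4.048×10¹¹ / 2.741.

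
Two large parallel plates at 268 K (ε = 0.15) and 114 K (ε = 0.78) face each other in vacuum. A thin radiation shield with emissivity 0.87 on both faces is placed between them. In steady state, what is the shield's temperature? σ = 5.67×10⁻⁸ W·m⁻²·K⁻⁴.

T_s ≈ 179 K

In steady state the net flux on the hot side equals that on the cold side.
σ(T₁⁴−T_s⁴)/D₁ = σ(T_s⁴−T₂⁴)/D₂, with D₁ = 1/ε₁+1/ε_s−1 = 6.816, D₂ = 1/ε_s+1/ε₂−1 = 1.431.
Solve for T_s⁴: T_s⁴ = (D₂·T₁⁴ + D₁·T₂⁴)/(D₁+D₂) = 1.035×10⁹ K⁴.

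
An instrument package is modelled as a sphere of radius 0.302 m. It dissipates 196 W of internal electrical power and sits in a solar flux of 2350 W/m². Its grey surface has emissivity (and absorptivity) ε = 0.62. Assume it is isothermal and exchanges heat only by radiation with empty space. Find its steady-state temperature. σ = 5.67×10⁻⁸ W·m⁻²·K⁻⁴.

T ≈ 351 K

At steady state, absorbed solar power + internal power = radiated power.
Absorbed: α·S·A_cross = 0.62·2350·0.2865 = 417.5 W (cross-section πr²).
Total input = 417.5 + 196 = 613.5 W.
Radiated: εσ·A_surf·T⁴ with A_surf = 4πr² = 1.146 m².
T⁴ = 613.5/(0.62·5.67×10⁻⁸·1.146) = 1.523×10¹⁰ K⁴.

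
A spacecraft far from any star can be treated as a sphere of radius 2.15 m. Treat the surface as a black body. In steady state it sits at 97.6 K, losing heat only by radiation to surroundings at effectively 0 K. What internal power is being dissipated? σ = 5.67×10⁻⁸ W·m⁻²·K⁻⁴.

Steady state: P = εσA T⁴.
A = 4πr² = 58.09 m²; T⁴ = (97.6)⁴ = 9.074×10⁷ K⁴.
P = 1.0 × 5.67×10⁻⁸ × 58.09 × 9.074×10⁷.

P ≈ 299 W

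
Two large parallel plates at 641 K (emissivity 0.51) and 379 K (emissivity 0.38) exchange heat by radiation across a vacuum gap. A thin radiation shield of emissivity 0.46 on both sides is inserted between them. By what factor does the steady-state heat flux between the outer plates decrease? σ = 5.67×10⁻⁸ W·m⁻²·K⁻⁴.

factor ≈ 1.93

Without shield: q₀ = σΔ(T⁴)/(1/ε₁+1/ε₂−1) with denominator 3.592.
With shield the two gaps are in series; the resistances add: (1/ε₁+1/ε_s−1)+(1/ε_s+1/ε₂−1) = 3.135+3.805 = 6.940.
Heat-flux ratio q₀/q = 6.940/3.592.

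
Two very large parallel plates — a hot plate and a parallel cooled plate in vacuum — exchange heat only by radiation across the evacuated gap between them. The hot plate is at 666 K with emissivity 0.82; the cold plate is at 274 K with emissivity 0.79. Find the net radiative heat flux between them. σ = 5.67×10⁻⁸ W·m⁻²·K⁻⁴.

q ≈ 7300 W/m²

For two infinite grey parallel plates, q = σ(T₁⁴ − T₂⁴)/(1/ε₁ + 1/ε₂ − 1).
T₁⁴ − T₂⁴ = 1.967×10¹¹ − 5.636×10⁹ = 1.911×10¹¹ K⁴.
1/ε₁ + 1/ε₂ − 1 = 1.220 + 1.266 − 1 = 1.485.
q = 5.67×10⁻⁸ × 1.911×10¹¹ / 1.485.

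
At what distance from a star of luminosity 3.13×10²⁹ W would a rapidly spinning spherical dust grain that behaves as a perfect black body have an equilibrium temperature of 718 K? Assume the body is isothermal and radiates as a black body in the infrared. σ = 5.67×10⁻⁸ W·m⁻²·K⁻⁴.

d ≈ 6.43×10¹¹ m

For an isothermal black-emitting sphere, (1−a)S·πr² = σ·4πr²·T⁴ ⇒ S = 4σT⁴/(1−a).
S = 4·5.67×10⁻⁸·(718)⁴/1.00 = 60280 W/m².
Flux falls as S = L/(4πd²), so d = √(L/(4πS)) = √(3.13×10²⁹/(4π·60280)).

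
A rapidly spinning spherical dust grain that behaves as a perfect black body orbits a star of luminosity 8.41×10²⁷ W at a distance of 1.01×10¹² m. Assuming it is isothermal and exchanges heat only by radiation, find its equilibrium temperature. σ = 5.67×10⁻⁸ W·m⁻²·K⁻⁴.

T ≈ 232 K

First find the stellar flux at distance d: S = L/(4πd²) = 8.41×10²⁷/(4π·(1.01×10¹²)²) = 656.1 W/m².
For an isothermal sphere, absorbed (1−a)S·πr² = emitted σ·4πr²·T⁴, so T⁴ = (1−a)S/(4σ).
T⁴ = 1.00·656.1/(4·5.67×10⁻⁸) = 2.893×10⁹ K⁴.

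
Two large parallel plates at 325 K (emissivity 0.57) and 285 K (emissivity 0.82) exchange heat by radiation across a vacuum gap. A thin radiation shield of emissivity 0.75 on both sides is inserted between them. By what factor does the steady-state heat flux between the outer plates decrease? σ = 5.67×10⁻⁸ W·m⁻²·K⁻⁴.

Without shield: q₀ = σΔ(T⁴)/(1/ε₁+1/ε₂−1) with denominator 1.974.
With shield the two gaps are in series; the resistances add: (1/ε₁+1/ε_s−1)+(1/ε_s+1/ε₂−1) = 2.088+1.553 = 3.641.
Heat-flux ratio q₀/q = 3.641/1.974.

factor ≈ 1.84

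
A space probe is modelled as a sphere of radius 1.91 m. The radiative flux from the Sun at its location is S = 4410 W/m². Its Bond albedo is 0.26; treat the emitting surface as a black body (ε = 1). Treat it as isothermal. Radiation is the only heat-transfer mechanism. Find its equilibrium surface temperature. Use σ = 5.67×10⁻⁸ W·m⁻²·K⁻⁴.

At equilibrium, absorbed power = emitted power.
Absorbing cross-section = πr² = 11.46 m²; emitting surface = 4πr² = 45.84 m² (ratio 4).
(1−a)S·A_cross = εσ·A_surf·T⁴  ⇒  T⁴ = (1−a)S/(4σ).
T⁴ = 0.740·4410/(4·5.67×10⁻⁸) = 1.439×10¹⁰ K⁴.
T = (1.439×10¹⁰)^(1/4).

T ≈ 346 K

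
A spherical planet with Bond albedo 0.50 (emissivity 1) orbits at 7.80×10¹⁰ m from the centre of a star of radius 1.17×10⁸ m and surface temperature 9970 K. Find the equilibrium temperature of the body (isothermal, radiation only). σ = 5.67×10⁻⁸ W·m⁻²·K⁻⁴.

T ≈ 230 K

The star's surface emits σT_*⁴; at distance d the flux is S = σT_*⁴(R_*/d)².
S = 5.67×10⁻⁸·(9970)⁴·(1.17×10⁸/7.80×10¹⁰)² = 1261 W/m².
For an isothermal sphere T⁴ = (1−a)S/(4σ) = 2.779×10⁹ K⁴.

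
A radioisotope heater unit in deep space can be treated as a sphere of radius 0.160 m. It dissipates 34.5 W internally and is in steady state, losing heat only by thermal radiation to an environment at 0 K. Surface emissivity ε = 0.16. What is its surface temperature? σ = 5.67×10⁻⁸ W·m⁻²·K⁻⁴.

T ≈ 330 K

Steady state: internal power = radiated power, P = εσA T⁴.
Radiating area A = 4πr² = 0.3217 m².
T⁴ = P/(εσA) = 34.5/(0.16·5.67×10⁻⁸·0.3217) = 1.182×10¹⁰ K⁴.
T = (1.182×10¹⁰)^(1/4).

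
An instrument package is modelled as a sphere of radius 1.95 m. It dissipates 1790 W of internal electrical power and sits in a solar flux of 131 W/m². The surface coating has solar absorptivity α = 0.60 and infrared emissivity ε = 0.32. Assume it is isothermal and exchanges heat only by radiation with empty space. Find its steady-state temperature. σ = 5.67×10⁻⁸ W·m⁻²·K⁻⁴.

At steady state, absorbed solar power + internal power = radiated power.
Absorbed: α·S·A_cross = 0.60·131·11.95 = 938.9 W (cross-section πr²).
Total input = 938.9 + 1790 = 2729 W.
Radiated: εσ·A_surf·T⁴ with A_surf = 4πr² = 47.78 m².
T⁴ = 2729/(0.32·5.67×10⁻⁸·47.78) = 3.148×10⁹ K⁴.

T ≈ 237 K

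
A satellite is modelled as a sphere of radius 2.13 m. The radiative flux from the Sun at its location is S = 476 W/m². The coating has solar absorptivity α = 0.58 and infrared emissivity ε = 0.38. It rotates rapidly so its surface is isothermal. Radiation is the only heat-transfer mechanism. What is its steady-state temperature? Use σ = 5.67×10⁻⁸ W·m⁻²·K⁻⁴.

T ≈ 238 K

At equilibrium, absorbed power = emitted power.
Absorbing cross-section = πr² = 14.25 m²; emitting surface = 4πr² = 57.01 m² (ratio 4).
αS·A_cross = εσ·A_surf·T⁴  ⇒  T⁴ = αS/(ε·4σ).
T⁴ = 0.580·476/(0.38·4·5.67×10⁻⁸) = 3.203×10⁹ K⁴.
T = (3.203×10⁹)^(1/4).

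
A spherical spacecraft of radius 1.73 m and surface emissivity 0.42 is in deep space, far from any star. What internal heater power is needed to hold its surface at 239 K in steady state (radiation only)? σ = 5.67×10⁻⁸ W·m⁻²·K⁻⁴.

P ≈ 2920 W

P = εσ·4πr²·T⁴.
4πr² = 37.61 m²; T⁴ = 3.263×10⁹ K⁴.
P = 0.42·5.67×10⁻⁸·37.61·3.263×10⁹.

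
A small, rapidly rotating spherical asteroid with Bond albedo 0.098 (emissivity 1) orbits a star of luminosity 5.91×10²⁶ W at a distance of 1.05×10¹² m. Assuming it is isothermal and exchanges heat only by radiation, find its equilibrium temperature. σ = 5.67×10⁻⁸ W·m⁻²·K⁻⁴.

T ≈ 114 K

First find the stellar flux at distance d: S = L/(4πd²) = 5.91×10²⁶/(4π·(1.05×10¹²)²) = 42.66 W/m².
For an isothermal sphere, absorbed (1−a)S·πr² = emitted σ·4πr²·T⁴, so T⁴ = (1−a)S/(4σ).
T⁴ = 0.902·42.66/(4·5.67×10⁻⁸) = 1.697×10⁸ K⁴.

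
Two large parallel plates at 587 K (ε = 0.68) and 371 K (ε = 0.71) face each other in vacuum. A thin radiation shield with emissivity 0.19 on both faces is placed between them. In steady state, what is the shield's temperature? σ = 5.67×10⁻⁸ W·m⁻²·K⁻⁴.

T_s ≈ 512 K

In steady state the net flux on the hot side equals that on the cold side.
σ(T₁⁴−T_s⁴)/D₁ = σ(T_s⁴−T₂⁴)/D₂, with D₁ = 1/ε₁+1/ε_s−1 = 5.734, D₂ = 1/ε_s+1/ε₂−1 = 5.672.
Solve for T_s⁴: T_s⁴ = (D₂·T₁⁴ + D₁·T₂⁴)/(D₁+D₂) = 6.856×10¹⁰ K⁴.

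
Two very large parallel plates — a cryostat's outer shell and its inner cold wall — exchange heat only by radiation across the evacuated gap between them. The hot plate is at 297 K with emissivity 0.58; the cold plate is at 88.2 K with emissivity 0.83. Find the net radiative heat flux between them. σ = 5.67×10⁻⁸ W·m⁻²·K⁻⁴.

q ≈ 227 W/m²

For two infinite grey parallel plates, q = σ(T₁⁴ − T₂⁴)/(1/ε₁ + 1/ε₂ − 1).
T₁⁴ − T₂⁴ = 7.781×10⁹ − 6.052×10⁷ = 7.720×10⁹ K⁴.
1/ε₁ + 1/ε₂ − 1 = 1.724 + 1.205 − 1 = 1.929.
q = 5.67×10⁻⁸ × 7.720×10⁹ / 1.929.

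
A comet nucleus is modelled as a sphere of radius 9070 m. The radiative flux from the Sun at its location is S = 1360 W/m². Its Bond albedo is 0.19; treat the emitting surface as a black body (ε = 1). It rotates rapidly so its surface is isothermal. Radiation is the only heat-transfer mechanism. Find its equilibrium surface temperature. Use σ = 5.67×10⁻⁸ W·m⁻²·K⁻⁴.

T ≈ 264 K

At equilibrium, absorbed power = emitted power.
Absorbing cross-section = πr² = 2.584×10⁸ m²; emitting surface = 4πr² = 1.034×10⁹ m² (ratio 4).
(1−a)S·A_cross = εσ·A_surf·T⁴  ⇒  T⁴ = (1−a)S/(4σ).
T⁴ = 0.810·1360/(4·5.67×10⁻⁸) = 4.857×10⁹ K⁴.
T = (4.857×10⁹)^(1/4).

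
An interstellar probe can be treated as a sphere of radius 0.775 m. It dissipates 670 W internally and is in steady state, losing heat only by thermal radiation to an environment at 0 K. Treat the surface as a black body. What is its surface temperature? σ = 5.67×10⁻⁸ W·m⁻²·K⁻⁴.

T ≈ 199 K

Steady state: internal power = radiated power, P = εσA T⁴.
Radiating area A = 4πr² = 7.548 m².
T⁴ = P/(εσA) = 670/(1.0·5.67×10⁻⁸·7.548) = 1.566×10⁹ K⁴.
T = (1.566×10⁹)^(1/4).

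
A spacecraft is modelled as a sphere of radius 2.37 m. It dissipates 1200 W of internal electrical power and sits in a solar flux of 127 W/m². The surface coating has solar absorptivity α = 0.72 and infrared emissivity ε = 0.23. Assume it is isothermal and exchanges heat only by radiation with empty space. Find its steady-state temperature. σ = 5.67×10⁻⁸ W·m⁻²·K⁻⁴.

T ≈ 235 K

At steady state, absorbed solar power + internal power = radiated power.
Absorbed: α·S·A_cross = 0.72·127·17.65 = 1614 W (cross-section πr²).
Total input = 1614 + 1200 = 2814 W.
Radiated: εσ·A_surf·T⁴ with A_surf = 4πr² = 70.58 m².
T⁴ = 2814/(0.23·5.67×10⁻⁸·70.58) = 3.057×10⁹ K⁴.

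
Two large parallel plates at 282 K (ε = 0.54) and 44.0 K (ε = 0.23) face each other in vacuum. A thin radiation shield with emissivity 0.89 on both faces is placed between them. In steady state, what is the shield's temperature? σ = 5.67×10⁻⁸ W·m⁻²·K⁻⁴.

T_s ≈ 257 K

In steady state the net flux on the hot side equals that on the cold side.
σ(T₁⁴−T_s⁴)/D₁ = σ(T_s⁴−T₂⁴)/D₂, with D₁ = 1/ε₁+1/ε_s−1 = 1.975, D₂ = 1/ε_s+1/ε₂−1 = 4.471.
Solve for T_s⁴: T_s⁴ = (D₂·T₁⁴ + D₁·T₂⁴)/(D₁+D₂) = 4.387×10⁹ K⁴.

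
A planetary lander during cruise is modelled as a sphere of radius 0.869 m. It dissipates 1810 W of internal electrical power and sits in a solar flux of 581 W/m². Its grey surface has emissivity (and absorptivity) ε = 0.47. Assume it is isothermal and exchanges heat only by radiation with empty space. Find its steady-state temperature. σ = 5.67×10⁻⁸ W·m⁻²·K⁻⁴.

T ≈ 314 K

At steady state, absorbed solar power + internal power = radiated power.
Absorbed: α·S·A_cross = 0.47·581·2.372 = 647.8 W (cross-section πr²).
Total input = 647.8 + 1810 = 2458 W.
Radiated: εσ·A_surf·T⁴ with A_surf = 4πr² = 9.490 m².
T⁴ = 2458/(0.47·5.67×10⁻⁸·9.490) = 9.719×10⁹ K⁴.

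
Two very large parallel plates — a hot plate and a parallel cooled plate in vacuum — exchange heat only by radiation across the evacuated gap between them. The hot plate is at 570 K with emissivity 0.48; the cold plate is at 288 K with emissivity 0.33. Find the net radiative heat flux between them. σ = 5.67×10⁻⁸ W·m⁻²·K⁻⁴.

For two infinite grey parallel plates, q = σ(T₁⁴ − T₂⁴)/(1/ε₁ + 1/ε₂ − 1).
T₁⁴ − T₂⁴ = 1.056×10¹¹ − 6.880×10⁹ = 9.868×10¹⁰ K⁴.
1/ε₁ + 1/ε₂ − 1 = 2.083 + 3.030 − 1 = 4.114.
q = 5.67×10⁻⁸ × 9.868×10¹⁰ / 4.114.

q ≈ 1360 W/m²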